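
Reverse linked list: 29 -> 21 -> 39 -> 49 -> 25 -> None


Step 1: curr=29, set curr.next=prev(None) | reversed so far: 29
Step 2: curr=21, set curr.next=prev(29) | reversed so far: 21 -> 29
Step 3: curr=39, set curr.next=prev(21) | reversed so far: 39 -> 21 -> 29
Step 4: curr=49, set curr.next=prev(39) | reversed so far: 49 -> 39 -> 21 -> 29
Step 5: curr=25, set curr.next=prev(49) | reversed so far: 25 -> 49 -> 39 -> 21 -> 29

25 -> 49 -> 39 -> 21 -> 29 -> None


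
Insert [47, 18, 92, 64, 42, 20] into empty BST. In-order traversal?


Insert 47: root
Insert 18: L from 47
Insert 92: R from 47
Insert 64: R from 47 -> L from 92
Insert 42: L from 47 -> R from 18
Insert 20: L from 47 -> R from 18 -> L from 42

In-order: [18, 20, 42, 47, 64, 92]


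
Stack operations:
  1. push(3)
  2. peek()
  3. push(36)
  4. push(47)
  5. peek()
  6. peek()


push(3) -> [3]
peek()->3
push(36) -> [3, 36]
push(47) -> [3, 36, 47]
peek()->47
peek()->47

Final stack: [3, 36, 47]


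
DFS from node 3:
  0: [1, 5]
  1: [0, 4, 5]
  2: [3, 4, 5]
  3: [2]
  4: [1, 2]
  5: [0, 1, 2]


Visit 3, push [2]
Visit 2, push [5, 4]
Visit 4, push [1]
Visit 1, push [5, 0]
Visit 0, push [5]
Visit 5, push []

DFS order: [3, 2, 4, 1, 0, 5]


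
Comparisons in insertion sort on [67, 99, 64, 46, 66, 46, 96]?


Algorithm: insertion sort
Input: [67, 99, 64, 46, 66, 46, 96]
Sorted: [46, 46, 64, 66, 67, 96, 99]

16


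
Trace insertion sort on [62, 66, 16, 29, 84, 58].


Initial: [62, 66, 16, 29, 84, 58]
Insert 66: [62, 66, 16, 29, 84, 58]
Insert 16: [16, 62, 66, 29, 84, 58]
Insert 29: [16, 29, 62, 66, 84, 58]
Insert 84: [16, 29, 62, 66, 84, 58]
Insert 58: [16, 29, 58, 62, 66, 84]

Sorted: [16, 29, 58, 62, 66, 84]


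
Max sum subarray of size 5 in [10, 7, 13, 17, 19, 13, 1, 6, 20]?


[0:5]: 66
[1:6]: 69
[2:7]: 63
[3:8]: 56
[4:9]: 59

Max: 69 at [1:6]


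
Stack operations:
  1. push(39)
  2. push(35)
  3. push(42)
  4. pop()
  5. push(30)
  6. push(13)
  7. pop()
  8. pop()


push(39) -> [39]
push(35) -> [39, 35]
push(42) -> [39, 35, 42]
pop()->42, [39, 35]
push(30) -> [39, 35, 30]
push(13) -> [39, 35, 30, 13]
pop()->13, [39, 35, 30]
pop()->30, [39, 35]

Final stack: [39, 35]


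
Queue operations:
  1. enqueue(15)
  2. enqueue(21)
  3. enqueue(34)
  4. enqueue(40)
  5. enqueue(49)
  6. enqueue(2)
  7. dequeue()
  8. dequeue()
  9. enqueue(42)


enqueue(15) -> [15]
enqueue(21) -> [15, 21]
enqueue(34) -> [15, 21, 34]
enqueue(40) -> [15, 21, 34, 40]
enqueue(49) -> [15, 21, 34, 40, 49]
enqueue(2) -> [15, 21, 34, 40, 49, 2]
dequeue()->15, [21, 34, 40, 49, 2]
dequeue()->21, [34, 40, 49, 2]
enqueue(42) -> [34, 40, 49, 2, 42]

Final queue: [34, 40, 49, 2, 42]


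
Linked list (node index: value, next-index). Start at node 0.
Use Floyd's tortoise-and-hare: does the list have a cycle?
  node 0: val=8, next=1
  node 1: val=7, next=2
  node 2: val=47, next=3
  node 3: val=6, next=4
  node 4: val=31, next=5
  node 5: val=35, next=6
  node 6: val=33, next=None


Floyd's tortoise (slow, +1) and hare (fast, +2):
  init: slow=0, fast=0
  step 1: slow=1, fast=2
  step 2: slow=2, fast=4
  step 3: slow=3, fast=6
  step 4: fast -> None, no cycle

Cycle: no


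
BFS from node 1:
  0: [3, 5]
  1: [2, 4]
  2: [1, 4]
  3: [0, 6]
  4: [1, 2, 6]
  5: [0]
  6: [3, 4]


Visit 1, enqueue [2, 4]
Visit 2, enqueue []
Visit 4, enqueue [6]
Visit 6, enqueue [3]
Visit 3, enqueue [0]
Visit 0, enqueue [5]
Visit 5, enqueue []

BFS order: [1, 2, 4, 6, 3, 0, 5]


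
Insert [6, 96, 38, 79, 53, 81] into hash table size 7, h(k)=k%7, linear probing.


Insert 6: h=6 -> slot 6
Insert 96: h=5 -> slot 5
Insert 38: h=3 -> slot 3
Insert 79: h=2 -> slot 2
Insert 53: h=4 -> slot 4
Insert 81: h=4, 3 probes -> slot 0

Table: [81, None, 79, 38, 53, 96, 6]


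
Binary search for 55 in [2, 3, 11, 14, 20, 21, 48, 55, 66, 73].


Step 1: lo=0, hi=9, mid=4, val=20
Step 2: lo=5, hi=9, mid=7, val=55

Found at index 7


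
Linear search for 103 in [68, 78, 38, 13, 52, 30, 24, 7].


i=0: 68!=103
i=1: 78!=103
i=2: 38!=103
i=3: 13!=103
i=4: 52!=103
i=5: 30!=103
i=6: 24!=103
i=7: 7!=103

Not found, 8 comps


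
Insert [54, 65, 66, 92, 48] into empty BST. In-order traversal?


Insert 54: root
Insert 65: R from 54
Insert 66: R from 54 -> R from 65
Insert 92: R from 54 -> R from 65 -> R from 66
Insert 48: L from 54

In-order: [48, 54, 65, 66, 92]


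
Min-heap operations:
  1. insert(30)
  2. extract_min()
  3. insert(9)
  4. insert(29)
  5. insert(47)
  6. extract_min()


insert(30) -> [30]
extract_min()->30, []
insert(9) -> [9]
insert(29) -> [9, 29]
insert(47) -> [9, 29, 47]
extract_min()->9, [29, 47]

Final heap: [29, 47]


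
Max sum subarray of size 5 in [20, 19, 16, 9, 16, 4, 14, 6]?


[0:5]: 80
[1:6]: 64
[2:7]: 59
[3:8]: 49

Max: 80 at [0:5]


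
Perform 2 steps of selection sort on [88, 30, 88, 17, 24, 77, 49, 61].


Initial: [88, 30, 88, 17, 24, 77, 49, 61]
Step 1: min=17 at 3
  Swap: [17, 30, 88, 88, 24, 77, 49, 61]
Step 2: min=24 at 4
  Swap: [17, 24, 88, 88, 30, 77, 49, 61]

After 2 steps: [17, 24, 88, 88, 30, 77, 49, 61]


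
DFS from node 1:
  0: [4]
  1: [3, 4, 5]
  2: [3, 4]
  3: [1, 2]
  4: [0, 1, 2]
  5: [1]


Visit 1, push [5, 4, 3]
Visit 3, push [2]
Visit 2, push [4]
Visit 4, push [0]
Visit 0, push []
Visit 5, push []

DFS order: [1, 3, 2, 4, 0, 5]


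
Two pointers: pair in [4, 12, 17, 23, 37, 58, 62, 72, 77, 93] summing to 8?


lo=0(4)+hi=9(93)=97
lo=0(4)+hi=8(77)=81
lo=0(4)+hi=7(72)=76
lo=0(4)+hi=6(62)=66
lo=0(4)+hi=5(58)=62
lo=0(4)+hi=4(37)=41
lo=0(4)+hi=3(23)=27
lo=0(4)+hi=2(17)=21
lo=0(4)+hi=1(12)=16

No pair found


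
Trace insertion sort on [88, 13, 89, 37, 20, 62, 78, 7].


Initial: [88, 13, 89, 37, 20, 62, 78, 7]
Insert 13: [13, 88, 89, 37, 20, 62, 78, 7]
Insert 89: [13, 88, 89, 37, 20, 62, 78, 7]
Insert 37: [13, 37, 88, 89, 20, 62, 78, 7]
Insert 20: [13, 20, 37, 88, 89, 62, 78, 7]
Insert 62: [13, 20, 37, 62, 88, 89, 78, 7]
Insert 78: [13, 20, 37, 62, 78, 88, 89, 7]
Insert 7: [7, 13, 20, 37, 62, 78, 88, 89]

Sorted: [7, 13, 20, 37, 62, 78, 88, 89]


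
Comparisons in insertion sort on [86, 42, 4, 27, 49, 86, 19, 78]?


Algorithm: insertion sort
Input: [86, 42, 4, 27, 49, 86, 19, 78]
Sorted: [4, 19, 27, 42, 49, 78, 86, 86]

18


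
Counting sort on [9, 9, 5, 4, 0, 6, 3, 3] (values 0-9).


Input: [9, 9, 5, 4, 0, 6, 3, 3]
Counts: [1, 0, 0, 2, 1, 1, 1, 0, 0, 2]

Sorted: [0, 3, 3, 4, 5, 6, 9, 9]


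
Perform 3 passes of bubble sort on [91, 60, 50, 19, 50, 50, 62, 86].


Initial: [91, 60, 50, 19, 50, 50, 62, 86]
Pass 1: [60, 50, 19, 50, 50, 62, 86, 91] (7 swaps)
Pass 2: [50, 19, 50, 50, 60, 62, 86, 91] (4 swaps)
Pass 3: [19, 50, 50, 50, 60, 62, 86, 91] (1 swaps)

After 3 passes: [19, 50, 50, 50, 60, 62, 86, 91]


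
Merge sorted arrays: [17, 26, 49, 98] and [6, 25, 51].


Take 6 from B
Take 17 from A
Take 25 from B
Take 26 from A
Take 49 from A
Take 51 from B

Merged: [6, 17, 25, 26, 49, 51, 98]


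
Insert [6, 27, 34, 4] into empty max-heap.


Insert 6: [6]
Insert 27: [27, 6]
Insert 34: [34, 6, 27]
Insert 4: [34, 6, 27, 4]

Final heap: [34, 6, 27, 4]


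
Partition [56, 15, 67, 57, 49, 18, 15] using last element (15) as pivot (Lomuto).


Pivot: 15
  15 <= 15: swap -> [15, 56, 67, 57, 49, 18, 15]
Place pivot at 1: [15, 15, 67, 57, 49, 18, 56]

Partitioned: [15, 15, 67, 57, 49, 18, 56]


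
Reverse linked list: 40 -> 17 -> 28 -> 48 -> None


Step 1: curr=40, set curr.next=prev(None) | reversed so far: 40
Step 2: curr=17, set curr.next=prev(40) | reversed so far: 17 -> 40
Step 3: curr=28, set curr.next=prev(17) | reversed so far: 28 -> 17 -> 40
Step 4: curr=48, set curr.next=prev(28) | reversed so far: 48 -> 28 -> 17 -> 40

48 -> 28 -> 17 -> 40 -> None


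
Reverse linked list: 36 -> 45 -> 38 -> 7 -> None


Step 1: curr=36, set curr.next=prev(None) | reversed so far: 36
Step 2: curr=45, set curr.next=prev(36) | reversed so far: 45 -> 36
Step 3: curr=38, set curr.next=prev(45) | reversed so far: 38 -> 45 -> 36
Step 4: curr=7, set curr.next=prev(38) | reversed so far: 7 -> 38 -> 45 -> 36

7 -> 38 -> 45 -> 36 -> None


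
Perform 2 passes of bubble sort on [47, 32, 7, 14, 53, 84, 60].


Initial: [47, 32, 7, 14, 53, 84, 60]
Pass 1: [32, 7, 14, 47, 53, 60, 84] (4 swaps)
Pass 2: [7, 14, 32, 47, 53, 60, 84] (2 swaps)

After 2 passes: [7, 14, 32, 47, 53, 60, 84]


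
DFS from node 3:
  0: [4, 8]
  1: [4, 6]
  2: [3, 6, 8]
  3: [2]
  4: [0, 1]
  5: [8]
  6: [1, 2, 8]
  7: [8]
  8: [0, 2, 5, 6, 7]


Visit 3, push [2]
Visit 2, push [8, 6]
Visit 6, push [8, 1]
Visit 1, push [4]
Visit 4, push [0]
Visit 0, push [8]
Visit 8, push [7, 5]
Visit 5, push []
Visit 7, push []

DFS order: [3, 2, 6, 1, 4, 0, 8, 5, 7]


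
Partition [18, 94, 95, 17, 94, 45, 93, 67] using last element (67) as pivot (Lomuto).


Pivot: 67
  18 <= 67: advance i (no swap)
  17 <= 67: swap -> [18, 17, 95, 94, 94, 45, 93, 67]
  45 <= 67: swap -> [18, 17, 45, 94, 94, 95, 93, 67]
Place pivot at 3: [18, 17, 45, 67, 94, 95, 93, 94]

Partitioned: [18, 17, 45, 67, 94, 95, 93, 94]


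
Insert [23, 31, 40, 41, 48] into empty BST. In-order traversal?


Insert 23: root
Insert 31: R from 23
Insert 40: R from 23 -> R from 31
Insert 41: R from 23 -> R from 31 -> R from 40
Insert 48: R from 23 -> R from 31 -> R from 40 -> R from 41

In-order: [23, 31, 40, 41, 48]


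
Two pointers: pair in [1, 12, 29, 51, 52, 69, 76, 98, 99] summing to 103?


lo=0(1)+hi=8(99)=100
lo=1(12)+hi=8(99)=111
lo=1(12)+hi=7(98)=110
lo=1(12)+hi=6(76)=88
lo=2(29)+hi=6(76)=105
lo=2(29)+hi=5(69)=98
lo=3(51)+hi=5(69)=120
lo=3(51)+hi=4(52)=103

Yes: 51+52=103


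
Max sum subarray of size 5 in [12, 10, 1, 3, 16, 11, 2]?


[0:5]: 42
[1:6]: 41
[2:7]: 33

Max: 42 at [0:5]


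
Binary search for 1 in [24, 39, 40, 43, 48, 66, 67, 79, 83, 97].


Step 1: lo=0, hi=9, mid=4, val=48
Step 2: lo=0, hi=3, mid=1, val=39
Step 3: lo=0, hi=0, mid=0, val=24

Not found


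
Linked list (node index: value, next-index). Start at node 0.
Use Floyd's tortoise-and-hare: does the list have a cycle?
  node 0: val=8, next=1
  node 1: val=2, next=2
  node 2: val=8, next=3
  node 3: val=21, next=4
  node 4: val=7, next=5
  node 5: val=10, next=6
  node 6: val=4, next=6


Floyd's tortoise (slow, +1) and hare (fast, +2):
  init: slow=0, fast=0
  step 1: slow=1, fast=2
  step 2: slow=2, fast=4
  step 3: slow=3, fast=6
  step 4: slow=4, fast=6
  step 5: slow=5, fast=6
  step 6: slow=6, fast=6
  slow == fast at node 6: cycle detected

Cycle: yes


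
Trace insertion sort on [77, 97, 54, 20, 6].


Initial: [77, 97, 54, 20, 6]
Insert 97: [77, 97, 54, 20, 6]
Insert 54: [54, 77, 97, 20, 6]
Insert 20: [20, 54, 77, 97, 6]
Insert 6: [6, 20, 54, 77, 97]

Sorted: [6, 20, 54, 77, 97]


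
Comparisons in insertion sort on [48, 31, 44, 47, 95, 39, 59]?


Algorithm: insertion sort
Input: [48, 31, 44, 47, 95, 39, 59]
Sorted: [31, 39, 44, 47, 48, 59, 95]

13


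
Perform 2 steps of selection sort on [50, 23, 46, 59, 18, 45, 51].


Initial: [50, 23, 46, 59, 18, 45, 51]
Step 1: min=18 at 4
  Swap: [18, 23, 46, 59, 50, 45, 51]
Step 2: min=23 at 1
  Swap: [18, 23, 46, 59, 50, 45, 51]

After 2 steps: [18, 23, 46, 59, 50, 45, 51]


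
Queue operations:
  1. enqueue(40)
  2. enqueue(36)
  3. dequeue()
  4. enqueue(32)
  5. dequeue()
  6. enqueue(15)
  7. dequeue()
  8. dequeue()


enqueue(40) -> [40]
enqueue(36) -> [40, 36]
dequeue()->40, [36]
enqueue(32) -> [36, 32]
dequeue()->36, [32]
enqueue(15) -> [32, 15]
dequeue()->32, [15]
dequeue()->15, []

Final queue: []


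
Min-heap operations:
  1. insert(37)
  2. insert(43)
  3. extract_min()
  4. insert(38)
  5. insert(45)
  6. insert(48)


insert(37) -> [37]
insert(43) -> [37, 43]
extract_min()->37, [43]
insert(38) -> [38, 43]
insert(45) -> [38, 43, 45]
insert(48) -> [38, 43, 45, 48]

Final heap: [38, 43, 45, 48]


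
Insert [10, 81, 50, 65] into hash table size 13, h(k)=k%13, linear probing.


Insert 10: h=10 -> slot 10
Insert 81: h=3 -> slot 3
Insert 50: h=11 -> slot 11
Insert 65: h=0 -> slot 0

Table: [65, None, None, 81, None, None, None, None, None, None, 10, 50, None]


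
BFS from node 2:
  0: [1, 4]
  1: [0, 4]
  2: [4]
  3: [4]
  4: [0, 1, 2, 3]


Visit 2, enqueue [4]
Visit 4, enqueue [0, 1, 3]
Visit 0, enqueue []
Visit 1, enqueue []
Visit 3, enqueue []

BFS order: [2, 4, 0, 1, 3]


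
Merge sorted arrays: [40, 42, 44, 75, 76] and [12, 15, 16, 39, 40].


Take 12 from B
Take 15 from B
Take 16 from B
Take 39 from B
Take 40 from A
Take 40 from B

Merged: [12, 15, 16, 39, 40, 40, 42, 44, 75, 76]


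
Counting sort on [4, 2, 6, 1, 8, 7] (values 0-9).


Input: [4, 2, 6, 1, 8, 7]
Counts: [0, 1, 1, 0, 1, 0, 1, 1, 1, 0]

Sorted: [1, 2, 4, 6, 7, 8]


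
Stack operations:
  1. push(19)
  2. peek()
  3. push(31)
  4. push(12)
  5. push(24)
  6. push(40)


push(19) -> [19]
peek()->19
push(31) -> [19, 31]
push(12) -> [19, 31, 12]
push(24) -> [19, 31, 12, 24]
push(40) -> [19, 31, 12, 24, 40]

Final stack: [19, 31, 12, 24, 40]


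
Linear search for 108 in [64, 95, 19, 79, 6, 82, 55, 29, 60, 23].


i=0: 64!=108
i=1: 95!=108
i=2: 19!=108
i=3: 79!=108
i=4: 6!=108
i=5: 82!=108
i=6: 55!=108
i=7: 29!=108
i=8: 60!=108
i=9: 23!=108

Not found, 10 comps


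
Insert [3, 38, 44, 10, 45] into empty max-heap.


Insert 3: [3]
Insert 38: [38, 3]
Insert 44: [44, 3, 38]
Insert 10: [44, 10, 38, 3]
Insert 45: [45, 44, 38, 3, 10]

Final heap: [45, 44, 38, 3, 10]


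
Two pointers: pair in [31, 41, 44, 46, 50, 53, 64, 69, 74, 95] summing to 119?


lo=0(31)+hi=9(95)=126
lo=0(31)+hi=8(74)=105
lo=1(41)+hi=8(74)=115
lo=2(44)+hi=8(74)=118
lo=3(46)+hi=8(74)=120
lo=3(46)+hi=7(69)=115
lo=4(50)+hi=7(69)=119

Yes: 50+69=119


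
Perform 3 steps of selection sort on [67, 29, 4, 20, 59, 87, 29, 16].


Initial: [67, 29, 4, 20, 59, 87, 29, 16]
Step 1: min=4 at 2
  Swap: [4, 29, 67, 20, 59, 87, 29, 16]
Step 2: min=16 at 7
  Swap: [4, 16, 67, 20, 59, 87, 29, 29]
Step 3: min=20 at 3
  Swap: [4, 16, 20, 67, 59, 87, 29, 29]

After 3 steps: [4, 16, 20, 67, 59, 87, 29, 29]


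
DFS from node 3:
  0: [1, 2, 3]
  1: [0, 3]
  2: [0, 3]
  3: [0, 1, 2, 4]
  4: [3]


Visit 3, push [4, 2, 1, 0]
Visit 0, push [2, 1]
Visit 1, push []
Visit 2, push []
Visit 4, push []

DFS order: [3, 0, 1, 2, 4]


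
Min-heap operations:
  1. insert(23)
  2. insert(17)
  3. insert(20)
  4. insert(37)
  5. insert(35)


insert(23) -> [23]
insert(17) -> [17, 23]
insert(20) -> [17, 23, 20]
insert(37) -> [17, 23, 20, 37]
insert(35) -> [17, 23, 20, 37, 35]

Final heap: [17, 23, 20, 37, 35]


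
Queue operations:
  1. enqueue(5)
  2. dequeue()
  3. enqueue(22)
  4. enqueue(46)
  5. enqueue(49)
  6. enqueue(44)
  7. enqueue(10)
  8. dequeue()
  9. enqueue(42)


enqueue(5) -> [5]
dequeue()->5, []
enqueue(22) -> [22]
enqueue(46) -> [22, 46]
enqueue(49) -> [22, 46, 49]
enqueue(44) -> [22, 46, 49, 44]
enqueue(10) -> [22, 46, 49, 44, 10]
dequeue()->22, [46, 49, 44, 10]
enqueue(42) -> [46, 49, 44, 10, 42]

Final queue: [46, 49, 44, 10, 42]


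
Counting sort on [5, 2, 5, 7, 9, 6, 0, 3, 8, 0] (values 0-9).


Input: [5, 2, 5, 7, 9, 6, 0, 3, 8, 0]
Counts: [2, 0, 1, 1, 0, 2, 1, 1, 1, 1]

Sorted: [0, 0, 2, 3, 5, 5, 6, 7, 8, 9]


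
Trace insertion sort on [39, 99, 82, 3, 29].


Initial: [39, 99, 82, 3, 29]
Insert 99: [39, 99, 82, 3, 29]
Insert 82: [39, 82, 99, 3, 29]
Insert 3: [3, 39, 82, 99, 29]
Insert 29: [3, 29, 39, 82, 99]

Sorted: [3, 29, 39, 82, 99]


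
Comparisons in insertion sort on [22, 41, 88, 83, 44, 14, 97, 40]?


Algorithm: insertion sort
Input: [22, 41, 88, 83, 44, 14, 97, 40]
Sorted: [14, 22, 40, 41, 44, 83, 88, 97]

19


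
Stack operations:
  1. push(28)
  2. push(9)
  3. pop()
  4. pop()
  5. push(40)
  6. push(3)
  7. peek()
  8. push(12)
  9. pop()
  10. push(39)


push(28) -> [28]
push(9) -> [28, 9]
pop()->9, [28]
pop()->28, []
push(40) -> [40]
push(3) -> [40, 3]
peek()->3
push(12) -> [40, 3, 12]
pop()->12, [40, 3]
push(39) -> [40, 3, 39]

Final stack: [40, 3, 39]


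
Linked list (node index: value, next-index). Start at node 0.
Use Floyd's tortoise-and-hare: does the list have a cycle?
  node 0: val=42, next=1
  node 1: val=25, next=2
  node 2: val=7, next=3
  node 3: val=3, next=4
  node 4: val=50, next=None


Floyd's tortoise (slow, +1) and hare (fast, +2):
  init: slow=0, fast=0
  step 1: slow=1, fast=2
  step 2: slow=2, fast=4
  step 3: fast -> None, no cycle

Cycle: no


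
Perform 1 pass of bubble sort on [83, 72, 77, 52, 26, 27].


Initial: [83, 72, 77, 52, 26, 27]
Pass 1: [72, 77, 52, 26, 27, 83] (5 swaps)

After 1 pass: [72, 77, 52, 26, 27, 83]


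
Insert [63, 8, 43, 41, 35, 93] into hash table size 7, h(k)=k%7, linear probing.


Insert 63: h=0 -> slot 0
Insert 8: h=1 -> slot 1
Insert 43: h=1, 1 probes -> slot 2
Insert 41: h=6 -> slot 6
Insert 35: h=0, 3 probes -> slot 3
Insert 93: h=2, 2 probes -> slot 4

Table: [63, 8, 43, 35, 93, None, 41]


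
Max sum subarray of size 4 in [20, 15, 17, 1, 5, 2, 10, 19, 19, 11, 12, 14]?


[0:4]: 53
[1:5]: 38
[2:6]: 25
[3:7]: 18
[4:8]: 36
[5:9]: 50
[6:10]: 59
[7:11]: 61
[8:12]: 56

Max: 61 at [7:11]


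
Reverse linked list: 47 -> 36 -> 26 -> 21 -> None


Step 1: curr=47, set curr.next=prev(None) | reversed so far: 47
Step 2: curr=36, set curr.next=prev(47) | reversed so far: 36 -> 47
Step 3: curr=26, set curr.next=prev(36) | reversed so far: 26 -> 36 -> 47
Step 4: curr=21, set curr.next=prev(26) | reversed so far: 21 -> 26 -> 36 -> 47

21 -> 26 -> 36 -> 47 -> None


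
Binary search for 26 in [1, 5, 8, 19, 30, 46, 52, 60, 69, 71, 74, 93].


Step 1: lo=0, hi=11, mid=5, val=46
Step 2: lo=0, hi=4, mid=2, val=8
Step 3: lo=3, hi=4, mid=3, val=19
Step 4: lo=4, hi=4, mid=4, val=30

Not found


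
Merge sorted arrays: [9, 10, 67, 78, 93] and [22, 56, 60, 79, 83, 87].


Take 9 from A
Take 10 from A
Take 22 from B
Take 56 from B
Take 60 from B
Take 67 from A
Take 78 from A
Take 79 from B
Take 83 from B
Take 87 from B

Merged: [9, 10, 22, 56, 60, 67, 78, 79, 83, 87, 93]


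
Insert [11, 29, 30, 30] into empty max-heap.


Insert 11: [11]
Insert 29: [29, 11]
Insert 30: [30, 11, 29]
Insert 30: [30, 30, 29, 11]

Final heap: [30, 30, 29, 11]


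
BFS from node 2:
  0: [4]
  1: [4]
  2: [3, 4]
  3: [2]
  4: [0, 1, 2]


Visit 2, enqueue [3, 4]
Visit 3, enqueue []
Visit 4, enqueue [0, 1]
Visit 0, enqueue []
Visit 1, enqueue []

BFS order: [2, 3, 4, 0, 1]


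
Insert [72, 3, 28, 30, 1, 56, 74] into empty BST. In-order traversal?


Insert 72: root
Insert 3: L from 72
Insert 28: L from 72 -> R from 3
Insert 30: L from 72 -> R from 3 -> R from 28
Insert 1: L from 72 -> L from 3
Insert 56: L from 72 -> R from 3 -> R from 28 -> R from 30
Insert 74: R from 72

In-order: [1, 3, 28, 30, 56, 72, 74]


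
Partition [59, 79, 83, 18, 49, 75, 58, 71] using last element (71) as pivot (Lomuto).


Pivot: 71
  59 <= 71: advance i (no swap)
  18 <= 71: swap -> [59, 18, 83, 79, 49, 75, 58, 71]
  49 <= 71: swap -> [59, 18, 49, 79, 83, 75, 58, 71]
  58 <= 71: swap -> [59, 18, 49, 58, 83, 75, 79, 71]
Place pivot at 4: [59, 18, 49, 58, 71, 75, 79, 83]

Partitioned: [59, 18, 49, 58, 71, 75, 79, 83]


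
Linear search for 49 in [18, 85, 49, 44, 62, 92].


i=0: 18!=49
i=1: 85!=49
i=2: 49==49 found!

Found at 2, 3 comps


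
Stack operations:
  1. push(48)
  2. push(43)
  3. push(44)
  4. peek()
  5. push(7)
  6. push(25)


push(48) -> [48]
push(43) -> [48, 43]
push(44) -> [48, 43, 44]
peek()->44
push(7) -> [48, 43, 44, 7]
push(25) -> [48, 43, 44, 7, 25]

Final stack: [48, 43, 44, 7, 25]


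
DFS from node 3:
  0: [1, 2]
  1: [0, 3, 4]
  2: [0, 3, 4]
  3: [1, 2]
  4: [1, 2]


Visit 3, push [2, 1]
Visit 1, push [4, 0]
Visit 0, push [2]
Visit 2, push [4]
Visit 4, push []

DFS order: [3, 1, 0, 2, 4]


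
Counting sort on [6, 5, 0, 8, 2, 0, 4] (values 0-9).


Input: [6, 5, 0, 8, 2, 0, 4]
Counts: [2, 0, 1, 0, 1, 1, 1, 0, 1, 0]

Sorted: [0, 0, 2, 4, 5, 6, 8]


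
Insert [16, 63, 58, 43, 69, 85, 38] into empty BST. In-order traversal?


Insert 16: root
Insert 63: R from 16
Insert 58: R from 16 -> L from 63
Insert 43: R from 16 -> L from 63 -> L from 58
Insert 69: R from 16 -> R from 63
Insert 85: R from 16 -> R from 63 -> R from 69
Insert 38: R from 16 -> L from 63 -> L from 58 -> L from 43

In-order: [16, 38, 43, 58, 63, 69, 85]


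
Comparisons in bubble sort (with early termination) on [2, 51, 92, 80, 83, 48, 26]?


Algorithm: bubble sort (with early termination)
Input: [2, 51, 92, 80, 83, 48, 26]
Sorted: [2, 26, 48, 51, 80, 83, 92]

21


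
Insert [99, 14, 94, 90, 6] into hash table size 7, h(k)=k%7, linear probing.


Insert 99: h=1 -> slot 1
Insert 14: h=0 -> slot 0
Insert 94: h=3 -> slot 3
Insert 90: h=6 -> slot 6
Insert 6: h=6, 3 probes -> slot 2

Table: [14, 99, 6, 94, None, None, 90]


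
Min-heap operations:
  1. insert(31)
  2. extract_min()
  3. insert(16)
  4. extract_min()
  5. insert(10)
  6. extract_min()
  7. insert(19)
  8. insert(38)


insert(31) -> [31]
extract_min()->31, []
insert(16) -> [16]
extract_min()->16, []
insert(10) -> [10]
extract_min()->10, []
insert(19) -> [19]
insert(38) -> [19, 38]

Final heap: [19, 38]


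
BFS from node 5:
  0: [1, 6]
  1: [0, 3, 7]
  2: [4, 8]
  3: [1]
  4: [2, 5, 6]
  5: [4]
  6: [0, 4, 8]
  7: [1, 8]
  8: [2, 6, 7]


Visit 5, enqueue [4]
Visit 4, enqueue [2, 6]
Visit 2, enqueue [8]
Visit 6, enqueue [0]
Visit 8, enqueue [7]
Visit 0, enqueue [1]
Visit 7, enqueue []
Visit 1, enqueue [3]
Visit 3, enqueue []

BFS order: [5, 4, 2, 6, 8, 0, 7, 1, 3]


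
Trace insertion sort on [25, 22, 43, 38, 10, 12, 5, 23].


Initial: [25, 22, 43, 38, 10, 12, 5, 23]
Insert 22: [22, 25, 43, 38, 10, 12, 5, 23]
Insert 43: [22, 25, 43, 38, 10, 12, 5, 23]
Insert 38: [22, 25, 38, 43, 10, 12, 5, 23]
Insert 10: [10, 22, 25, 38, 43, 12, 5, 23]
Insert 12: [10, 12, 22, 25, 38, 43, 5, 23]
Insert 5: [5, 10, 12, 22, 25, 38, 43, 23]
Insert 23: [5, 10, 12, 22, 23, 25, 38, 43]

Sorted: [5, 10, 12, 22, 23, 25, 38, 43]


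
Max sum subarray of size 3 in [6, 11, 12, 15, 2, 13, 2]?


[0:3]: 29
[1:4]: 38
[2:5]: 29
[3:6]: 30
[4:7]: 17

Max: 38 at [1:4]


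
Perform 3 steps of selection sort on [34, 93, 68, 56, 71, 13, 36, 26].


Initial: [34, 93, 68, 56, 71, 13, 36, 26]
Step 1: min=13 at 5
  Swap: [13, 93, 68, 56, 71, 34, 36, 26]
Step 2: min=26 at 7
  Swap: [13, 26, 68, 56, 71, 34, 36, 93]
Step 3: min=34 at 5
  Swap: [13, 26, 34, 56, 71, 68, 36, 93]

After 3 steps: [13, 26, 34, 56, 71, 68, 36, 93]


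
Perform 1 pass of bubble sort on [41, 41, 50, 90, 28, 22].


Initial: [41, 41, 50, 90, 28, 22]
Pass 1: [41, 41, 50, 28, 22, 90] (2 swaps)

After 1 pass: [41, 41, 50, 28, 22, 90]


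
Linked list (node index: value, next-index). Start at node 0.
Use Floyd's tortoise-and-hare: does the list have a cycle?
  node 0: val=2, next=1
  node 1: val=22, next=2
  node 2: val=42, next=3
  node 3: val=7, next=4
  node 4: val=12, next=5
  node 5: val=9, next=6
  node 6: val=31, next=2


Floyd's tortoise (slow, +1) and hare (fast, +2):
  init: slow=0, fast=0
  step 1: slow=1, fast=2
  step 2: slow=2, fast=4
  step 3: slow=3, fast=6
  step 4: slow=4, fast=3
  step 5: slow=5, fast=5
  slow == fast at node 5: cycle detected

Cycle: yes


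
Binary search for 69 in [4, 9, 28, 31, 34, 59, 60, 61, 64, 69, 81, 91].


Step 1: lo=0, hi=11, mid=5, val=59
Step 2: lo=6, hi=11, mid=8, val=64
Step 3: lo=9, hi=11, mid=10, val=81
Step 4: lo=9, hi=9, mid=9, val=69

Found at index 9


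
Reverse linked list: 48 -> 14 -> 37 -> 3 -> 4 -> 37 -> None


Step 1: curr=48, set curr.next=prev(None) | reversed so far: 48
Step 2: curr=14, set curr.next=prev(48) | reversed so far: 14 -> 48
Step 3: curr=37, set curr.next=prev(14) | reversed so far: 37 -> 14 -> 48
Step 4: curr=3, set curr.next=prev(37) | reversed so far: 3 -> 37 -> 14 -> 48
Step 5: curr=4, set curr.next=prev(3) | reversed so far: 4 -> 3 -> 37 -> 14 -> 48
Step 6: curr=37, set curr.next=prev(4) | reversed so far: 37 -> 4 -> 3 -> 37 -> 14 -> 48

37 -> 4 -> 3 -> 37 -> 14 -> 48 -> None


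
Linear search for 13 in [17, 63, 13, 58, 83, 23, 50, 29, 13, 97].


i=0: 17!=13
i=1: 63!=13
i=2: 13==13 found!

Found at 2, 3 comps


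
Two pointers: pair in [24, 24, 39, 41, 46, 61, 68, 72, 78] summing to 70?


lo=0(24)+hi=8(78)=102
lo=0(24)+hi=7(72)=96
lo=0(24)+hi=6(68)=92
lo=0(24)+hi=5(61)=85
lo=0(24)+hi=4(46)=70

Yes: 24+46=70


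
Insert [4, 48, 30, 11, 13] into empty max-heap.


Insert 4: [4]
Insert 48: [48, 4]
Insert 30: [48, 4, 30]
Insert 11: [48, 11, 30, 4]
Insert 13: [48, 13, 30, 4, 11]

Final heap: [48, 13, 30, 4, 11]


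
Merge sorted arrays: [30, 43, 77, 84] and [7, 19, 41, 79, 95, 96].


Take 7 from B
Take 19 from B
Take 30 from A
Take 41 from B
Take 43 from A
Take 77 from A
Take 79 from B
Take 84 from A

Merged: [7, 19, 30, 41, 43, 77, 79, 84, 95, 96]


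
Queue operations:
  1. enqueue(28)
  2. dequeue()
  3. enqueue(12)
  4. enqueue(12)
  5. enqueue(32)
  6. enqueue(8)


enqueue(28) -> [28]
dequeue()->28, []
enqueue(12) -> [12]
enqueue(12) -> [12, 12]
enqueue(32) -> [12, 12, 32]
enqueue(8) -> [12, 12, 32, 8]

Final queue: [12, 12, 32, 8]


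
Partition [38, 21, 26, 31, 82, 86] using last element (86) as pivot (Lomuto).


Pivot: 86
  38 <= 86: advance i (no swap)
  21 <= 86: advance i (no swap)
  26 <= 86: advance i (no swap)
  31 <= 86: advance i (no swap)
  82 <= 86: advance i (no swap)
Place pivot at 5: [38, 21, 26, 31, 82, 86]

Partitioned: [38, 21, 26, 31, 82, 86]


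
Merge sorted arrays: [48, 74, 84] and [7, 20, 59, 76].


Take 7 from B
Take 20 from B
Take 48 from A
Take 59 from B
Take 74 from A
Take 76 from B

Merged: [7, 20, 48, 59, 74, 76, 84]


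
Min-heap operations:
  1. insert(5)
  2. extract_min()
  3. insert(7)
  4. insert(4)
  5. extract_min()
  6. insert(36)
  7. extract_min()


insert(5) -> [5]
extract_min()->5, []
insert(7) -> [7]
insert(4) -> [4, 7]
extract_min()->4, [7]
insert(36) -> [7, 36]
extract_min()->7, [36]

Final heap: [36]


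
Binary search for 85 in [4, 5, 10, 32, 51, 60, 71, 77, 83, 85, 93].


Step 1: lo=0, hi=10, mid=5, val=60
Step 2: lo=6, hi=10, mid=8, val=83
Step 3: lo=9, hi=10, mid=9, val=85

Found at index 9


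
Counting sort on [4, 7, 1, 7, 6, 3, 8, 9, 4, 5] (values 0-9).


Input: [4, 7, 1, 7, 6, 3, 8, 9, 4, 5]
Counts: [0, 1, 0, 1, 2, 1, 1, 2, 1, 1]

Sorted: [1, 3, 4, 4, 5, 6, 7, 7, 8, 9]


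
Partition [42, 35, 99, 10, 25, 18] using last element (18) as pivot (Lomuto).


Pivot: 18
  10 <= 18: swap -> [10, 35, 99, 42, 25, 18]
Place pivot at 1: [10, 18, 99, 42, 25, 35]

Partitioned: [10, 18, 99, 42, 25, 35]


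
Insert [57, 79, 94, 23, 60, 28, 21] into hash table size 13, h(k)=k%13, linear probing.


Insert 57: h=5 -> slot 5
Insert 79: h=1 -> slot 1
Insert 94: h=3 -> slot 3
Insert 23: h=10 -> slot 10
Insert 60: h=8 -> slot 8
Insert 28: h=2 -> slot 2
Insert 21: h=8, 1 probes -> slot 9

Table: [None, 79, 28, 94, None, 57, None, None, 60, 21, 23, None, None]


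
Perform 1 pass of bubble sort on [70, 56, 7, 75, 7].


Initial: [70, 56, 7, 75, 7]
Pass 1: [56, 7, 70, 7, 75] (3 swaps)

After 1 pass: [56, 7, 70, 7, 75]


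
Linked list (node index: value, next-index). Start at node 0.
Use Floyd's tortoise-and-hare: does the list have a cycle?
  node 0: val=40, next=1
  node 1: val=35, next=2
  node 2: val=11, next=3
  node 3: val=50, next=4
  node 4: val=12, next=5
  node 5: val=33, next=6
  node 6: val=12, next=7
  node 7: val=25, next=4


Floyd's tortoise (slow, +1) and hare (fast, +2):
  init: slow=0, fast=0
  step 1: slow=1, fast=2
  step 2: slow=2, fast=4
  step 3: slow=3, fast=6
  step 4: slow=4, fast=4
  slow == fast at node 4: cycle detected

Cycle: yes


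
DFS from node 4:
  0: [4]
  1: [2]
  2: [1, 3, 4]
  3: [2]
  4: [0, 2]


Visit 4, push [2, 0]
Visit 0, push []
Visit 2, push [3, 1]
Visit 1, push []
Visit 3, push []

DFS order: [4, 0, 2, 1, 3]


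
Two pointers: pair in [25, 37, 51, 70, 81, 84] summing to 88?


lo=0(25)+hi=5(84)=109
lo=0(25)+hi=4(81)=106
lo=0(25)+hi=3(70)=95
lo=0(25)+hi=2(51)=76
lo=1(37)+hi=2(51)=88

Yes: 37+51=88


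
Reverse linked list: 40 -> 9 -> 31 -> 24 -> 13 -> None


Step 1: curr=40, set curr.next=prev(None) | reversed so far: 40
Step 2: curr=9, set curr.next=prev(40) | reversed so far: 9 -> 40
Step 3: curr=31, set curr.next=prev(9) | reversed so far: 31 -> 9 -> 40
Step 4: curr=24, set curr.next=prev(31) | reversed so far: 24 -> 31 -> 9 -> 40
Step 5: curr=13, set curr.next=prev(24) | reversed so far: 13 -> 24 -> 31 -> 9 -> 40

13 -> 24 -> 31 -> 9 -> 40 -> None


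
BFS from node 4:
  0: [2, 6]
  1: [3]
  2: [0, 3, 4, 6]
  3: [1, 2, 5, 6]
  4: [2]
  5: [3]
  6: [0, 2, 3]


Visit 4, enqueue [2]
Visit 2, enqueue [0, 3, 6]
Visit 0, enqueue []
Visit 3, enqueue [1, 5]
Visit 6, enqueue []
Visit 1, enqueue []
Visit 5, enqueue []

BFS order: [4, 2, 0, 3, 6, 1, 5]


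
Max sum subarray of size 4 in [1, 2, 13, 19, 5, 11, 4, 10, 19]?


[0:4]: 35
[1:5]: 39
[2:6]: 48
[3:7]: 39
[4:8]: 30
[5:9]: 44

Max: 48 at [2:6]


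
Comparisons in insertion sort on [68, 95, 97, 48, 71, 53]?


Algorithm: insertion sort
Input: [68, 95, 97, 48, 71, 53]
Sorted: [48, 53, 68, 71, 95, 97]

13


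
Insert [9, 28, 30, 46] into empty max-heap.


Insert 9: [9]
Insert 28: [28, 9]
Insert 30: [30, 9, 28]
Insert 46: [46, 30, 28, 9]

Final heap: [46, 30, 28, 9]


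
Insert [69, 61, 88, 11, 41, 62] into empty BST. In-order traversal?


Insert 69: root
Insert 61: L from 69
Insert 88: R from 69
Insert 11: L from 69 -> L from 61
Insert 41: L from 69 -> L from 61 -> R from 11
Insert 62: L from 69 -> R from 61

In-order: [11, 41, 61, 62, 69, 88]


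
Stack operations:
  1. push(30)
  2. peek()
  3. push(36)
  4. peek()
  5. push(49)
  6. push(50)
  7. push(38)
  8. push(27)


push(30) -> [30]
peek()->30
push(36) -> [30, 36]
peek()->36
push(49) -> [30, 36, 49]
push(50) -> [30, 36, 49, 50]
push(38) -> [30, 36, 49, 50, 38]
push(27) -> [30, 36, 49, 50, 38, 27]

Final stack: [30, 36, 49, 50, 38, 27]


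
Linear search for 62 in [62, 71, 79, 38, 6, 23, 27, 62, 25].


i=0: 62==62 found!

Found at 0, 1 comps


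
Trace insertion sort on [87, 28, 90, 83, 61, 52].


Initial: [87, 28, 90, 83, 61, 52]
Insert 28: [28, 87, 90, 83, 61, 52]
Insert 90: [28, 87, 90, 83, 61, 52]
Insert 83: [28, 83, 87, 90, 61, 52]
Insert 61: [28, 61, 83, 87, 90, 52]
Insert 52: [28, 52, 61, 83, 87, 90]

Sorted: [28, 52, 61, 83, 87, 90]


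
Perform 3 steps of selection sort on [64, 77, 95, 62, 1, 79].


Initial: [64, 77, 95, 62, 1, 79]
Step 1: min=1 at 4
  Swap: [1, 77, 95, 62, 64, 79]
Step 2: min=62 at 3
  Swap: [1, 62, 95, 77, 64, 79]
Step 3: min=64 at 4
  Swap: [1, 62, 64, 77, 95, 79]

After 3 steps: [1, 62, 64, 77, 95, 79]


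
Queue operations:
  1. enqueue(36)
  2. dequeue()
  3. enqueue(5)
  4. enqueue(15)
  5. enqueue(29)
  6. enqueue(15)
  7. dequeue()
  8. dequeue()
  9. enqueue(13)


enqueue(36) -> [36]
dequeue()->36, []
enqueue(5) -> [5]
enqueue(15) -> [5, 15]
enqueue(29) -> [5, 15, 29]
enqueue(15) -> [5, 15, 29, 15]
dequeue()->5, [15, 29, 15]
dequeue()->15, [29, 15]
enqueue(13) -> [29, 15, 13]

Final queue: [29, 15, 13]


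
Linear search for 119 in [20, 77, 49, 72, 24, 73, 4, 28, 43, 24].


i=0: 20!=119
i=1: 77!=119
i=2: 49!=119
i=3: 72!=119
i=4: 24!=119
i=5: 73!=119
i=6: 4!=119
i=7: 28!=119
i=8: 43!=119
i=9: 24!=119

Not found, 10 comps


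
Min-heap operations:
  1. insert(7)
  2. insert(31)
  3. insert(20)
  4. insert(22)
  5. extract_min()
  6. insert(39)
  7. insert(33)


insert(7) -> [7]
insert(31) -> [7, 31]
insert(20) -> [7, 31, 20]
insert(22) -> [7, 22, 20, 31]
extract_min()->7, [20, 22, 31]
insert(39) -> [20, 22, 31, 39]
insert(33) -> [20, 22, 31, 39, 33]

Final heap: [20, 22, 31, 39, 33]


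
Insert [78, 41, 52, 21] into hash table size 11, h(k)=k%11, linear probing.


Insert 78: h=1 -> slot 1
Insert 41: h=8 -> slot 8
Insert 52: h=8, 1 probes -> slot 9
Insert 21: h=10 -> slot 10

Table: [None, 78, None, None, None, None, None, None, 41, 52, 21]


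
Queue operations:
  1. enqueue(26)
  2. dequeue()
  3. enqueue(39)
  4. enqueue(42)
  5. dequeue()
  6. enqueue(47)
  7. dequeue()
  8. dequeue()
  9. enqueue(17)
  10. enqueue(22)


enqueue(26) -> [26]
dequeue()->26, []
enqueue(39) -> [39]
enqueue(42) -> [39, 42]
dequeue()->39, [42]
enqueue(47) -> [42, 47]
dequeue()->42, [47]
dequeue()->47, []
enqueue(17) -> [17]
enqueue(22) -> [17, 22]

Final queue: [17, 22]


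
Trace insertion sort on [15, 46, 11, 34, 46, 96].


Initial: [15, 46, 11, 34, 46, 96]
Insert 46: [15, 46, 11, 34, 46, 96]
Insert 11: [11, 15, 46, 34, 46, 96]
Insert 34: [11, 15, 34, 46, 46, 96]
Insert 46: [11, 15, 34, 46, 46, 96]
Insert 96: [11, 15, 34, 46, 46, 96]

Sorted: [11, 15, 34, 46, 46, 96]


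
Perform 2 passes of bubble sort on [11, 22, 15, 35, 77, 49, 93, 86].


Initial: [11, 22, 15, 35, 77, 49, 93, 86]
Pass 1: [11, 15, 22, 35, 49, 77, 86, 93] (3 swaps)
Pass 2: [11, 15, 22, 35, 49, 77, 86, 93] (0 swaps)

After 2 passes: [11, 15, 22, 35, 49, 77, 86, 93]


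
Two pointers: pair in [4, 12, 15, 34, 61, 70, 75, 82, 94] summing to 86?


lo=0(4)+hi=8(94)=98
lo=0(4)+hi=7(82)=86

Yes: 4+82=86


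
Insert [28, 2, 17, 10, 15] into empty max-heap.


Insert 28: [28]
Insert 2: [28, 2]
Insert 17: [28, 2, 17]
Insert 10: [28, 10, 17, 2]
Insert 15: [28, 15, 17, 2, 10]

Final heap: [28, 15, 17, 2, 10]


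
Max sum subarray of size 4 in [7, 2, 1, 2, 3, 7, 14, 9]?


[0:4]: 12
[1:5]: 8
[2:6]: 13
[3:7]: 26
[4:8]: 33

Max: 33 at [4:8]


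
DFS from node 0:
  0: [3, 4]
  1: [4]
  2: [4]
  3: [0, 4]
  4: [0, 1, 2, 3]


Visit 0, push [4, 3]
Visit 3, push [4]
Visit 4, push [2, 1]
Visit 1, push []
Visit 2, push []

DFS order: [0, 3, 4, 1, 2]


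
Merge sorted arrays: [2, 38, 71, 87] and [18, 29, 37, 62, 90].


Take 2 from A
Take 18 from B
Take 29 from B
Take 37 from B
Take 38 from A
Take 62 from B
Take 71 from A
Take 87 from A

Merged: [2, 18, 29, 37, 38, 62, 71, 87, 90]


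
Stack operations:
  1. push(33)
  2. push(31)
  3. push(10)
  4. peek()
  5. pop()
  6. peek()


push(33) -> [33]
push(31) -> [33, 31]
push(10) -> [33, 31, 10]
peek()->10
pop()->10, [33, 31]
peek()->31

Final stack: [33, 31]


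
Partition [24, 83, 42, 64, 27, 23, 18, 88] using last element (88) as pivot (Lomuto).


Pivot: 88
  24 <= 88: advance i (no swap)
  83 <= 88: advance i (no swap)
  42 <= 88: advance i (no swap)
  64 <= 88: advance i (no swap)
  27 <= 88: advance i (no swap)
  23 <= 88: advance i (no swap)
  18 <= 88: advance i (no swap)
Place pivot at 7: [24, 83, 42, 64, 27, 23, 18, 88]

Partitioned: [24, 83, 42, 64, 27, 23, 18, 88]


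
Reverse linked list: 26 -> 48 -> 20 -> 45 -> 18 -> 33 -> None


Step 1: curr=26, set curr.next=prev(None) | reversed so far: 26
Step 2: curr=48, set curr.next=prev(26) | reversed so far: 48 -> 26
Step 3: curr=20, set curr.next=prev(48) | reversed so far: 20 -> 48 -> 26
Step 4: curr=45, set curr.next=prev(20) | reversed so far: 45 -> 20 -> 48 -> 26
Step 5: curr=18, set curr.next=prev(45) | reversed so far: 18 -> 45 -> 20 -> 48 -> 26
Step 6: curr=33, set curr.next=prev(18) | reversed so far: 33 -> 18 -> 45 -> 20 -> 48 -> 26

33 -> 18 -> 45 -> 20 -> 48 -> 26 -> None


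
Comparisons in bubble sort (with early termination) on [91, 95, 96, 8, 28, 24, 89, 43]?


Algorithm: bubble sort (with early termination)
Input: [91, 95, 96, 8, 28, 24, 89, 43]
Sorted: [8, 24, 28, 43, 89, 91, 95, 96]

25


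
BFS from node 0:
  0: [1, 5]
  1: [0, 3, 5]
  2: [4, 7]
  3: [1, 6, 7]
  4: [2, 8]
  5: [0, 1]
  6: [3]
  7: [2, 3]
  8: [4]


Visit 0, enqueue [1, 5]
Visit 1, enqueue [3]
Visit 5, enqueue []
Visit 3, enqueue [6, 7]
Visit 6, enqueue []
Visit 7, enqueue [2]
Visit 2, enqueue [4]
Visit 4, enqueue [8]
Visit 8, enqueue []

BFS order: [0, 1, 5, 3, 6, 7, 2, 4, 8]


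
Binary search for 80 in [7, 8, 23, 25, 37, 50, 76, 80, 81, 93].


Step 1: lo=0, hi=9, mid=4, val=37
Step 2: lo=5, hi=9, mid=7, val=80

Found at index 7


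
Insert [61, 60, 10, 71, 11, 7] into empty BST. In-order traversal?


Insert 61: root
Insert 60: L from 61
Insert 10: L from 61 -> L from 60
Insert 71: R from 61
Insert 11: L from 61 -> L from 60 -> R from 10
Insert 7: L from 61 -> L from 60 -> L from 10

In-order: [7, 10, 11, 60, 61, 71]


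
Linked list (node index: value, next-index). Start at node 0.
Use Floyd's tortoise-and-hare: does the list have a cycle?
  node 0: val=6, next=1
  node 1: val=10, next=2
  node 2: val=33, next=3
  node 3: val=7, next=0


Floyd's tortoise (slow, +1) and hare (fast, +2):
  init: slow=0, fast=0
  step 1: slow=1, fast=2
  step 2: slow=2, fast=0
  step 3: slow=3, fast=2
  step 4: slow=0, fast=0
  slow == fast at node 0: cycle detected

Cycle: yes


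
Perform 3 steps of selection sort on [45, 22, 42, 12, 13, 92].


Initial: [45, 22, 42, 12, 13, 92]
Step 1: min=12 at 3
  Swap: [12, 22, 42, 45, 13, 92]
Step 2: min=13 at 4
  Swap: [12, 13, 42, 45, 22, 92]
Step 3: min=22 at 4
  Swap: [12, 13, 22, 45, 42, 92]

After 3 steps: [12, 13, 22, 45, 42, 92]


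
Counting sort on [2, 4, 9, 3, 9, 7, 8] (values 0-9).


Input: [2, 4, 9, 3, 9, 7, 8]
Counts: [0, 0, 1, 1, 1, 0, 0, 1, 1, 2]

Sorted: [2, 3, 4, 7, 8, 9, 9]


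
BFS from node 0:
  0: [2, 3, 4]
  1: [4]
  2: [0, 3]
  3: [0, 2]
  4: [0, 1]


Visit 0, enqueue [2, 3, 4]
Visit 2, enqueue []
Visit 3, enqueue []
Visit 4, enqueue [1]
Visit 1, enqueue []

BFS order: [0, 2, 3, 4, 1]


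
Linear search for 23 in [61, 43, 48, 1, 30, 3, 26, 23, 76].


i=0: 61!=23
i=1: 43!=23
i=2: 48!=23
i=3: 1!=23
i=4: 30!=23
i=5: 3!=23
i=6: 26!=23
i=7: 23==23 found!

Found at 7, 8 comps


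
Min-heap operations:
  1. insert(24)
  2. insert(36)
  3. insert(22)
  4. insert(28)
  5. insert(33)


insert(24) -> [24]
insert(36) -> [24, 36]
insert(22) -> [22, 36, 24]
insert(28) -> [22, 28, 24, 36]
insert(33) -> [22, 28, 24, 36, 33]

Final heap: [22, 28, 24, 36, 33]


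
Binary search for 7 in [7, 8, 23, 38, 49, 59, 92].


Step 1: lo=0, hi=6, mid=3, val=38
Step 2: lo=0, hi=2, mid=1, val=8
Step 3: lo=0, hi=0, mid=0, val=7

Found at index 0


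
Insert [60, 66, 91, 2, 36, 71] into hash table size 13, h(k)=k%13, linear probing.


Insert 60: h=8 -> slot 8
Insert 66: h=1 -> slot 1
Insert 91: h=0 -> slot 0
Insert 2: h=2 -> slot 2
Insert 36: h=10 -> slot 10
Insert 71: h=6 -> slot 6

Table: [91, 66, 2, None, None, None, 71, None, 60, None, 36, None, None]


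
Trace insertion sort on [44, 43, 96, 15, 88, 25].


Initial: [44, 43, 96, 15, 88, 25]
Insert 43: [43, 44, 96, 15, 88, 25]
Insert 96: [43, 44, 96, 15, 88, 25]
Insert 15: [15, 43, 44, 96, 88, 25]
Insert 88: [15, 43, 44, 88, 96, 25]
Insert 25: [15, 25, 43, 44, 88, 96]

Sorted: [15, 25, 43, 44, 88, 96]


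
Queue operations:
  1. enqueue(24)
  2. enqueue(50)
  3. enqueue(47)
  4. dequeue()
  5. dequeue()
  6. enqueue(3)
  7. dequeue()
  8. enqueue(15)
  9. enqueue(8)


enqueue(24) -> [24]
enqueue(50) -> [24, 50]
enqueue(47) -> [24, 50, 47]
dequeue()->24, [50, 47]
dequeue()->50, [47]
enqueue(3) -> [47, 3]
dequeue()->47, [3]
enqueue(15) -> [3, 15]
enqueue(8) -> [3, 15, 8]

Final queue: [3, 15, 8]


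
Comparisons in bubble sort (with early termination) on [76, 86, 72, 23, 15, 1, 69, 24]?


Algorithm: bubble sort (with early termination)
Input: [76, 86, 72, 23, 15, 1, 69, 24]
Sorted: [1, 15, 23, 24, 69, 72, 76, 86]

27


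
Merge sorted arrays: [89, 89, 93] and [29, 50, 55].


Take 29 from B
Take 50 from B
Take 55 from B

Merged: [29, 50, 55, 89, 89, 93]


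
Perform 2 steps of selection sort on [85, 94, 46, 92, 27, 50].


Initial: [85, 94, 46, 92, 27, 50]
Step 1: min=27 at 4
  Swap: [27, 94, 46, 92, 85, 50]
Step 2: min=46 at 2
  Swap: [27, 46, 94, 92, 85, 50]

After 2 steps: [27, 46, 94, 92, 85, 50]


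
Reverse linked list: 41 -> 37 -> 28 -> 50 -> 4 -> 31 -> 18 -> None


Step 1: curr=41, set curr.next=prev(None) | reversed so far: 41
Step 2: curr=37, set curr.next=prev(41) | reversed so far: 37 -> 41
Step 3: curr=28, set curr.next=prev(37) | reversed so far: 28 -> 37 -> 41
Step 4: curr=50, set curr.next=prev(28) | reversed so far: 50 -> 28 -> 37 -> 41
Step 5: curr=4, set curr.next=prev(50) | reversed so far: 4 -> 50 -> 28 -> 37 -> 41
Step 6: curr=31, set curr.next=prev(4) | reversed so far: 31 -> 4 -> 50 -> 28 -> 37 -> 41
Step 7: curr=18, set curr.next=prev(31) | reversed so far: 18 -> 31 -> 4 -> 50 -> 28 -> 37 -> 41

18 -> 31 -> 4 -> 50 -> 28 -> 37 -> 41 -> None
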